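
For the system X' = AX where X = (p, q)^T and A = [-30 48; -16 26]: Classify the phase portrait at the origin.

saddle

A = [[-30,48],[-16,26]]; det(A-λI) = λ^2 + 4λ - 12.
λ = 2, -6: opposite signs.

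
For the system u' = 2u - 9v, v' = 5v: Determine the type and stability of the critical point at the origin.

unstable node

A = [[2,-9],[0,5]]; det(A-λI) = λ^2 - 7λ + 10.
λ = 5, 2: both positive.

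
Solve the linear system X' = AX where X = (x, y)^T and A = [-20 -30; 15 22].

Coefficient matrix A = [[-20, -30], [15, 22]].
Characteristic polynomial det(A - λI) = λ^2 - 2λ + 10 = 0.
Eigenvalues λ = 1 ± 3i (complex conjugate pair).
For λ=1+3i: an eigenvector is (-1,1) - i(-3,2) = (-1 + 3i, 1 - 2i).
A real fundamental pair from Re and Im of e^((1+3i)t)v: X_1 = e^(t)(cos(3t)·(-1,1) + sin(3t)·(-3,2)), X_2 = e^(t)(sin(3t)·(-1,1) - cos(3t)·(-3,2)).
General solution: C_1X_1 + C_2X_2.

x(t) = -3C_1e^(t)sin(3t) - C_1e^(t)cos(3t) - C_2e^(t)sin(3t) + 3C_2e^(t)cos(3t), y(t) = 2C_1e^(t)sin(3t) + C_1e^(t)cos(3t) + C_2e^(t)sin(3t) - 2C_2e^(t)cos(3t)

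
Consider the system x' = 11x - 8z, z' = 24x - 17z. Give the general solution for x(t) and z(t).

Coefficient matrix A = [[11, -8], [24, -17]].
Characteristic polynomial det(A - λI) = λ^2 + 6λ + 5 = 0.
Eigenvalues λ = -1, -5.
For λ=-1: (A-λI) row 1 is [12, -8], so an eigenvector is (2, 3).
For λ=-5: (A-λI) row 1 is [16, -8], so an eigenvector is (-1, -2).
General solution: C_1e^(-t)(2,3) + C_2e^(-5t)(-1,-2).

x(t) = 2C_1e^(-t) - C_2e^(-5t), z(t) = 3C_1e^(-t) - 2C_2e^(-5t)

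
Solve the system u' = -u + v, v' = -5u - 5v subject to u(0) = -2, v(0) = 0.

u(t) = -4e^(-3t)sin(t) - 2e^(-3t)cos(t), v(t) = 10e^(-3t)sin(t)

Coefficient matrix A = [[-1, 1], [-5, -5]].
Characteristic polynomial det(A - λI) = λ^2 + 6λ + 10 = 0.
Eigenvalues λ = -3 ± i (complex conjugate pair).
For λ=-3+i: an eigenvector is (0,1) - i(1,-2) = (0 - i, 1 + 2i).
A real fundamental pair from Re and Im of e^((-3+i)t)v: X_1 = e^(-3t)(cos(t)·(0,1) + sin(t)·(1,-2)), X_2 = e^(-3t)(sin(t)·(0,1) - cos(t)·(1,-2)).
General solution: C_1X_1 + C_2X_2.
Applying u(0)=-2, v(0)=0 gives C_1=-4, C_2=2.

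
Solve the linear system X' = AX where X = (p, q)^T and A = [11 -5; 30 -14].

p(t) = C_1e^(-4t) + C_2e^(t), q(t) = 3C_1e^(-4t) + 2C_2e^(t)

Coefficient matrix A = [[11, -5], [30, -14]].
Characteristic polynomial det(A - λI) = λ^2 + 3λ - 4 = 0.
Eigenvalues λ = -4, 1.
For λ=-4: (A-λI) row 1 is [15, -5], so an eigenvector is (1, 3).
For λ=1: (A-λI) row 1 is [10, -5], so an eigenvector is (1, 2).
General solution: C_1e^(-4t)(1,3) + C_2e^(t)(1,2).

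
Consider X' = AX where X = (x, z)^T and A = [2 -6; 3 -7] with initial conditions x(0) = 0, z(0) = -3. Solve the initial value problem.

x(t) = 6e^(-t) - 6e^(-4t), z(t) = 3e^(-t) - 6e^(-4t)

Coefficient matrix A = [[2, -6], [3, -7]].
Characteristic polynomial det(A - λI) = λ^2 + 5λ + 4 = 0.
Eigenvalues λ = -1, -4.
For λ=-1: (A-λI) row 1 is [3, -6], so an eigenvector is (-2, -1).
For λ=-4: (A-λI) row 1 is [6, -6], so an eigenvector is (1, 1).
General solution: C_1e^(-t)(-2,-1) + C_2e^(-4t)(1,1).
Applying x(0)=0, z(0)=-3 gives C_1=-3, C_2=-6.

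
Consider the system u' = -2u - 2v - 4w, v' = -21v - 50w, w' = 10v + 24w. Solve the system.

u(t) = K_1e^(-2t) - 2K_2e^(-t), v(t) = 5K_2e^(-t) - 2K_3e^(4t), w(t) = -2K_2e^(-t) + K_3e^(4t)

Coefficient matrix A = [[-2, -2, -4], [0, -21, -50], [0, 10, 24]].
det(A - λI) = 0 gives eigenvalues λ = -2, -1, 4.
For λ=-2: eigenvector (1,0,0).
For λ=-1: eigenvector (-2,5,-2).
For λ=4: eigenvector (0,-2,1).
General solution: K_1e^(-2t)(1,0,0) + K_2e^(-t)(-2,5,-2) + K_3e^(4t)(0,-2,1).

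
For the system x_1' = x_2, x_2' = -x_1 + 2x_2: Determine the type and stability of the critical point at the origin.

unstable improper node

A = [[0,1],[-1,2]]; det(A-λI) = λ^2 - 2λ + 1.
repeated λ = 1 with a single eigenvector.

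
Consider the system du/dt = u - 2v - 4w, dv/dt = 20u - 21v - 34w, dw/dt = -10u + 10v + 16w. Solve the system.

u(t) = c_1e^(t) + c_2e^(-t), v(t) = 4c_1e^(t) + c_2e^(-t) - 2c_3e^(-4t), w(t) = -2c_1e^(t) + c_3e^(-4t)

Coefficient matrix A = [[1, -2, -4], [20, -21, -34], [-10, 10, 16]].
det(A - λI) = 0 gives eigenvalues λ = 1, -1, -4.
For λ=1: eigenvector (1,4,-2).
For λ=-1: eigenvector (1,1,0).
For λ=-4: eigenvector (0,-2,1).
General solution: c_1e^(t)(1,4,-2) + c_2e^(-t)(1,1,0) + c_3e^(-4t)(0,-2,1).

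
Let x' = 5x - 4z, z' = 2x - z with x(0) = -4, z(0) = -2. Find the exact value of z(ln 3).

A = [[5,-4],[2,-1]]; eigenvalues λ = 3, 1.
Eigenvectors: (2,1) for λ=3, (-1,-1) for λ=1.
From the initial condition, c_1 = -2, c_2 = 0.
z(ln 3) = (-2)(3^3)(1) + (0)(3^1)(-1) = -54.

-54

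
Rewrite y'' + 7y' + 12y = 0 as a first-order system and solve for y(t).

y(t) = C_1e^(-3t) + C_2e^(-4t)

Let x_1 = y, x_2 = y'. Then x_1' = x_2 and x_2' = -12x_1 - 7x_2.
A = [[0,1],[-12,-7]]; det(A-λI) = λ^2 + 7λ + 12.
Eigenvalues λ = -3, -4 with eigenvectors (1,-3), (1,-4).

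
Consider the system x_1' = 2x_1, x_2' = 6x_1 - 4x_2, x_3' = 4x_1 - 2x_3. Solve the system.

Coefficient matrix A = [[2, 0, 0], [6, -4, 0], [4, 0, -2]].
det(A - λI) = 0 gives eigenvalues λ = 2, -4, -2.
For λ=2: eigenvector (1,1,1).
For λ=-4: eigenvector (0,1,0).
For λ=-2: eigenvector (0,0,1).
General solution: c_1e^(2t)(1,1,1) + c_2e^(-4t)(0,1,0) + c_3e^(-2t)(0,0,1).

x_1(t) = c_1e^(2t), x_2(t) = c_1e^(2t) + c_2e^(-4t), x_3(t) = c_1e^(2t) + c_3e^(-2t)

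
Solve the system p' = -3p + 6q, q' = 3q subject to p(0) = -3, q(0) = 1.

p(t) = e^(3t) - 4e^(-3t), q(t) = e^(3t)

Coefficient matrix A = [[-3, 6], [0, 3]].
Characteristic polynomial det(A - λI) = λ^2 - 9 = 0.
Eigenvalues λ = 3, -3.
For λ=3: (A-λI) row 1 is [-6, 6], so an eigenvector is (-1, -1).
For λ=-3: (A-λI) row 1 is [0, 6], so an eigenvector is (1, 0).
General solution: c_1e^(3t)(-1,-1) + c_2e^(-3t)(1,0).
Applying p(0)=-3, q(0)=1 gives c_1=-1, c_2=-4.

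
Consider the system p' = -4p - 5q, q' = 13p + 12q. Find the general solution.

p(t) = -K_1e^(4t)sin(t) + 2K_1e^(4t)cos(t) + 2K_2e^(4t)sin(t) + K_2e^(4t)cos(t), q(t) = 2K_1e^(4t)sin(t) - 3K_1e^(4t)cos(t) - 3K_2e^(4t)sin(t) - 2K_2e^(4t)cos(t)

Coefficient matrix A = [[-4, -5], [13, 12]].
Characteristic polynomial det(A - λI) = λ^2 - 8λ + 17 = 0.
Eigenvalues λ = 4 ± i (complex conjugate pair).
For λ=4+i: an eigenvector is (2,-3) - i(-1,2) = (2 + i, -3 - 2i).
A real fundamental pair from Re and Im of e^((4+i)t)v: X_1 = e^(4t)(cos(t)·(2,-3) + sin(t)·(-1,2)), X_2 = e^(4t)(sin(t)·(2,-3) - cos(t)·(-1,2)).
General solution: K_1X_1 + K_2X_2.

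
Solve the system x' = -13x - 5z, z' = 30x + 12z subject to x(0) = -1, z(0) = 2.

Coefficient matrix A = [[-13, -5], [30, 12]].
Characteristic polynomial det(A - λI) = λ^2 + λ - 6 = 0.
Eigenvalues λ = 2, -3.
For λ=2: (A-λI) row 1 is [-15, -5], so an eigenvector is (1, -3).
For λ=-3: (A-λI) row 1 is [-10, -5], so an eigenvector is (-1, 2).
General solution: C_1e^(2t)(1,-3) + C_2e^(-3t)(-1,2).
Applying x(0)=-1, z(0)=2 gives C_1=0, C_2=1.

x(t) = -e^(-3t), z(t) = 2e^(-3t)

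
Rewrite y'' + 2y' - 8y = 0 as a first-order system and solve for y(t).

y(t) = C_1e^(2t) + C_2e^(-4t)

Let x_1 = y, x_2 = y'. Then x_1' = x_2 and x_2' = 8x_1 - 2x_2.
A = [[0,1],[8,-2]]; det(A-λI) = λ^2 + 2λ - 8.
Eigenvalues λ = 2, -4 with eigenvectors (1,2), (1,-4).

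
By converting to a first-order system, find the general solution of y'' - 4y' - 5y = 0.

Let x_1 = y, x_2 = y'. Then x_1' = x_2 and x_2' = 5x_1 + 4x_2.
A = [[0,1],[5,4]]; det(A-λI) = λ^2 - 4λ - 5.
Eigenvalues λ = 5, -1 with eigenvectors (1,5), (1,-1).

y(t) = C_1e^(5t) + C_2e^(-t)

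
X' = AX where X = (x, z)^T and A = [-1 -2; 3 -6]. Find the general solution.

x(t) = 2C_1e^(-4t) + C_2e^(-3t), z(t) = 3C_1e^(-4t) + C_2e^(-3t)

Coefficient matrix A = [[-1, -2], [3, -6]].
Characteristic polynomial det(A - λI) = λ^2 + 7λ + 12 = 0.
Eigenvalues λ = -4, -3.
For λ=-4: (A-λI) row 1 is [3, -2], so an eigenvector is (2, 3).
For λ=-3: (A-λI) row 1 is [2, -2], so an eigenvector is (1, 1).
General solution: C_1e^(-4t)(2,3) + C_2e^(-3t)(1,1).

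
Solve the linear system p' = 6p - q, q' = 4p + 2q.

Coefficient matrix A = [[6, -1], [4, 2]].
Characteristic polynomial det(A - λI) = λ^2 - 8λ + 16 = 0.
Single eigenvalue λ = 4 with algebraic multiplicity 2.
Eigenvector v = (1,2); generalized eigenvector w with (A-λI)w=v is (2,3).
General solution: e^(4t)[K_1·v + K_2·(t·v + w)].

p(t) = K_1e^(4t) + K_2te^(4t) + 2K_2e^(4t), q(t) = 2K_1e^(4t) + 2K_2te^(4t) + 3K_2e^(4t)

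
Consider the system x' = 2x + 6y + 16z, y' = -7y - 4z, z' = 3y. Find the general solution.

Coefficient matrix A = [[2, 6, 16], [0, -7, -4], [0, 3, 0]].
det(A - λI) = 0 gives eigenvalues λ = 2, -3, -4.
For λ=2: eigenvector (1,0,0).
For λ=-3: eigenvector (-2,-1,1).
For λ=-4: eigenvector (-4,-4,3).
General solution: C_1e^(2t)(1,0,0) + C_2e^(-3t)(-2,-1,1) + C_3e^(-4t)(-4,-4,3).

x(t) = C_1e^(2t) - 2C_2e^(-3t) - 4C_3e^(-4t), y(t) = -C_2e^(-3t) - 4C_3e^(-4t), z(t) = C_2e^(-3t) + 3C_3e^(-4t)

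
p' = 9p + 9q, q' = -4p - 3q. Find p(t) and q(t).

p(t) = 3C_1e^(3t) + 3C_2te^(3t) - C_2e^(3t), q(t) = -2C_1e^(3t) - 2C_2te^(3t) + C_2e^(3t)

Coefficient matrix A = [[9, 9], [-4, -3]].
Characteristic polynomial det(A - λI) = λ^2 - 6λ + 9 = 0.
Single eigenvalue λ = 3 with algebraic multiplicity 2.
Eigenvector v = (3,-2); generalized eigenvector w with (A-λI)w=v is (-1,1).
General solution: e^(3t)[C_1·v + C_2·(t·v + w)].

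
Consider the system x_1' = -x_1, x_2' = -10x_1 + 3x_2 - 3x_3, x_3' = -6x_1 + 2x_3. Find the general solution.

x_1(t) = K_1e^(-t), x_2(t) = 4K_1e^(-t) + K_2e^(3t) + 3K_3e^(2t), x_3(t) = 2K_1e^(-t) + K_3e^(2t)

Coefficient matrix A = [[-1, 0, 0], [-10, 3, -3], [-6, 0, 2]].
det(A - λI) = 0 gives eigenvalues λ = -1, 3, 2.
For λ=-1: eigenvector (1,4,2).
For λ=3: eigenvector (0,1,0).
For λ=2: eigenvector (0,3,1).
General solution: K_1e^(-t)(1,4,2) + K_2e^(3t)(0,1,0) + K_3e^(2t)(0,3,1).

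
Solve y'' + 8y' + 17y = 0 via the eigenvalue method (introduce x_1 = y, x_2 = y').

Let x_1 = y, x_2 = y'. Then x_1' = x_2 and x_2' = -17x_1 - 8x_2.
A = [[0,1],[-17,-8]]; det(A-λI) = λ^2 + 8λ + 17.
Eigenvalues λ = -4 ± i.

y(t) = K_1e^(-4t)cos(t) + K_2e^(-4t)sin(t)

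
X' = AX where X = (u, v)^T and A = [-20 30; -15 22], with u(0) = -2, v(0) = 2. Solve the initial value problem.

Coefficient matrix A = [[-20, 30], [-15, 22]].
Characteristic polynomial det(A - λI) = λ^2 - 2λ + 10 = 0.
Eigenvalues λ = 1 ± 3i (complex conjugate pair).
For λ=1+3i: an eigenvector is (1,1) - i(3,2) = (1 - 3i, 1 - 2i).
A real fundamental pair from Re and Im of e^((1+3i)t)v: X_1 = e^(t)(cos(3t)·(1,1) + sin(3t)·(3,2)), X_2 = e^(t)(sin(3t)·(1,1) - cos(3t)·(3,2)).
General solution: c_1X_1 + c_2X_2.
Applying u(0)=-2, v(0)=2 gives c_1=10, c_2=4.

u(t) = 34e^(t)sin(3t) - 2e^(t)cos(3t), v(t) = 24e^(t)sin(3t) + 2e^(t)cos(3t)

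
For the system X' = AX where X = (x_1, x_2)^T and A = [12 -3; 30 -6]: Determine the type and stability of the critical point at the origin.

A = [[12,-3],[30,-6]]; det(A-λI) = λ^2 - 6λ + 18.
λ = 3 ± 3i: positive real part.

unstable spiral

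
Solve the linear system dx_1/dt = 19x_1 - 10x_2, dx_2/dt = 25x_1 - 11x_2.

x_1(t) = -c_1e^(4t)sin(5t) + c_1e^(4t)cos(5t) + c_2e^(4t)sin(5t) + c_2e^(4t)cos(5t), x_2(t) = -c_1e^(4t)sin(5t) + 2c_1e^(4t)cos(5t) + 2c_2e^(4t)sin(5t) + c_2e^(4t)cos(5t)

Coefficient matrix A = [[19, -10], [25, -11]].
Characteristic polynomial det(A - λI) = λ^2 - 8λ + 41 = 0.
Eigenvalues λ = 4 ± 5i (complex conjugate pair).
For λ=4+5i: an eigenvector is (1,2) - i(-1,-1) = (1 + i, 2 + i).
A real fundamental pair from Re and Im of e^((4+5i)t)v: X_1 = e^(4t)(cos(5t)·(1,2) + sin(5t)·(-1,-1)), X_2 = e^(4t)(sin(5t)·(1,2) - cos(5t)·(-1,-1)).
General solution: c_1X_1 + c_2X_2.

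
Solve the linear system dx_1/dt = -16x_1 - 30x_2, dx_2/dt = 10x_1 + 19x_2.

x_1(t) = 2c_1e^(-t) - 3c_2e^(4t), x_2(t) = -c_1e^(-t) + 2c_2e^(4t)

Coefficient matrix A = [[-16, -30], [10, 19]].
Characteristic polynomial det(A - λI) = λ^2 - 3λ - 4 = 0.
Eigenvalues λ = -1, 4.
For λ=-1: (A-λI) row 1 is [-15, -30], so an eigenvector is (2, -1).
For λ=4: (A-λI) row 1 is [-20, -30], so an eigenvector is (-3, 2).
General solution: c_1e^(-t)(2,-1) + c_2e^(4t)(-3,2).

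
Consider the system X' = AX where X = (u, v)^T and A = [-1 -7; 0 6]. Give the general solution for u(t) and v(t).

u(t) = -c_1e^(-t) + c_2e^(6t), v(t) = -c_2e^(6t)

Coefficient matrix A = [[-1, -7], [0, 6]].
Characteristic polynomial det(A - λI) = λ^2 - 5λ - 6 = 0.
Eigenvalues λ = -1, 6.
For λ=-1: (A-λI) row 1 is [0, -7], so an eigenvector is (-1, 0).
For λ=6: (A-λI) row 1 is [-7, -7], so an eigenvector is (1, -1).
General solution: c_1e^(-t)(-1,0) + c_2e^(6t)(1,-1).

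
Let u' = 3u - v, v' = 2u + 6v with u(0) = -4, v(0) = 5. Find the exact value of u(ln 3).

-486

A = [[3,-1],[2,6]]; eigenvalues λ = 4, 5.
Eigenvectors: (1,-1) for λ=4, (1,-2) for λ=5.
From the initial condition, c_1 = -3, c_2 = -1.
u(ln 3) = (-3)(3^4)(1) + (-1)(3^5)(1) = -486.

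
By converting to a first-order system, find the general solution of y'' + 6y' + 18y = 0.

y(t) = c_1e^(-3t)cos(3t) + c_2e^(-3t)sin(3t)

Let x_1 = y, x_2 = y'. Then x_1' = x_2 and x_2' = -18x_1 - 6x_2.
A = [[0,1],[-18,-6]]; det(A-λI) = λ^2 + 6λ + 18.
Eigenvalues λ = -3 ± 3i.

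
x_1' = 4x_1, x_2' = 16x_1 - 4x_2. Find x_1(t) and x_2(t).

x_1(t) = C_2e^(4t), x_2(t) = -C_1e^(-4t) + 2C_2e^(4t)

Coefficient matrix A = [[4, 0], [16, -4]].
Characteristic polynomial det(A - λI) = λ^2 - 16 = 0.
Eigenvalues λ = -4, 4.
For λ=-4: (A-λI) row 1 is [8, 0], so an eigenvector is (0, -1).
For λ=4: (A-λI) row 2 is [16, -8], so an eigenvector is (1, 2).
General solution: C_1e^(-4t)(0,-1) + C_2e^(4t)(1,2).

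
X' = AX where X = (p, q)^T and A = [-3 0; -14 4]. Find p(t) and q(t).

p(t) = -C_2e^(-3t), q(t) = C_1e^(4t) - 2C_2e^(-3t)

Coefficient matrix A = [[-3, 0], [-14, 4]].
Characteristic polynomial det(A - λI) = λ^2 - λ - 12 = 0.
Eigenvalues λ = 4, -3.
For λ=4: (A-λI) row 1 is [-7, 0], so an eigenvector is (0, 1).
For λ=-3: (A-λI) row 2 is [-14, 7], so an eigenvector is (-1, -2).
General solution: C_1e^(4t)(0,1) + C_2e^(-3t)(-1,-2).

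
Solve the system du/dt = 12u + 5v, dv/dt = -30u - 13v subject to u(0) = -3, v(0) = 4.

u(t) = -5e^(2t) + 2e^(-3t), v(t) = 10e^(2t) - 6e^(-3t)

Coefficient matrix A = [[12, 5], [-30, -13]].
Characteristic polynomial det(A - λI) = λ^2 + λ - 6 = 0.
Eigenvalues λ = 2, -3.
For λ=2: (A-λI) row 1 is [10, 5], so an eigenvector is (1, -2).
For λ=-3: (A-λI) row 1 is [15, 5], so an eigenvector is (-1, 3).
General solution: c_1e^(2t)(1,-2) + c_2e^(-3t)(-1,3).
Applying u(0)=-3, v(0)=4 gives c_1=-5, c_2=-2.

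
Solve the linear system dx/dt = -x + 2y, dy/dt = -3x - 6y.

x(t) = -C_1e^(-3t) - 2C_2e^(-4t), y(t) = C_1e^(-3t) + 3C_2e^(-4t)

Coefficient matrix A = [[-1, 2], [-3, -6]].
Characteristic polynomial det(A - λI) = λ^2 + 7λ + 12 = 0.
Eigenvalues λ = -3, -4.
For λ=-3: (A-λI) row 1 is [2, 2], so an eigenvector is (-1, 1).
For λ=-4: (A-λI) row 1 is [3, 2], so an eigenvector is (-2, 3).
General solution: C_1e^(-3t)(-1,1) + C_2e^(-4t)(-2,3).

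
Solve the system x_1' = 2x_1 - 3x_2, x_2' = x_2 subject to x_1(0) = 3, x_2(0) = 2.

x_1(t) = -3e^(2t) + 6e^(t), x_2(t) = 2e^(t)

Coefficient matrix A = [[2, -3], [0, 1]].
Characteristic polynomial det(A - λI) = λ^2 - 3λ + 2 = 0.
Eigenvalues λ = 2, 1.
For λ=2: (A-λI) row 1 is [0, -3], so an eigenvector is (1, 0).
For λ=1: (A-λI) row 1 is [1, -3], so an eigenvector is (3, 1).
General solution: C_1e^(2t)(1,0) + C_2e^(t)(3,1).
Applying x_1(0)=3, x_2(0)=2 gives C_1=-3, C_2=2.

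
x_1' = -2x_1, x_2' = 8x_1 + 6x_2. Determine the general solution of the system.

x_1(t) = K_1e^(-2t), x_2(t) = -K_1e^(-2t) + K_2e^(6t)

Coefficient matrix A = [[-2, 0], [8, 6]].
Characteristic polynomial det(A - λI) = λ^2 - 4λ - 12 = 0.
Eigenvalues λ = -2, 6.
For λ=-2: (A-λI) row 2 is [8, 8], so an eigenvector is (1, -1).
For λ=6: (A-λI) row 1 is [-8, 0], so an eigenvector is (0, 1).
General solution: K_1e^(-2t)(1,-1) + K_2e^(6t)(0,1).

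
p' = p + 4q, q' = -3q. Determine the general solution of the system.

Coefficient matrix A = [[1, 4], [0, -3]].
Characteristic polynomial det(A - λI) = λ^2 + 2λ - 3 = 0.
Eigenvalues λ = -3, 1.
For λ=-3: (A-λI) row 1 is [4, 4], so an eigenvector is (-1, 1).
For λ=1: (A-λI) row 1 is [0, 4], so an eigenvector is (-1, 0).
General solution: c_1e^(-3t)(-1,1) + c_2e^(t)(-1,0).

p(t) = -c_1e^(-3t) - c_2e^(t), q(t) = c_1e^(-3t)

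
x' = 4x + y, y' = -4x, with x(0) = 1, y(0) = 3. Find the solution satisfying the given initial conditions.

x(t) = 5te^(2t) + e^(2t), y(t) = -10te^(2t) + 3e^(2t)

Coefficient matrix A = [[4, 1], [-4, 0]].
Characteristic polynomial det(A - λI) = λ^2 - 4λ + 4 = 0.
Single eigenvalue λ = 2 with algebraic multiplicity 2.
Eigenvector v = (1,-2); generalized eigenvector w with (A-λI)w=v is (-1,3).
General solution: e^(2t)[K_1·v + K_2·(t·v + w)].
Applying x(0)=1, y(0)=3 gives K_1=6, K_2=5.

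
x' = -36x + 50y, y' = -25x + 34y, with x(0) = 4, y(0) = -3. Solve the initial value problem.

Coefficient matrix A = [[-36, 50], [-25, 34]].
Characteristic polynomial det(A - λI) = λ^2 + 2λ + 26 = 0.
Eigenvalues λ = -1 ± 5i (complex conjugate pair).
For λ=-1+5i: an eigenvector is (1,1) - i(3,2) = (1 - 3i, 1 - 2i).
A real fundamental pair from Re and Im of e^((-1+5i)t)v: X_1 = e^(-t)(cos(5t)·(1,1) + sin(5t)·(3,2)), X_2 = e^(-t)(sin(5t)·(1,1) - cos(5t)·(3,2)).
General solution: C_1X_1 + C_2X_2.
Applying x(0)=4, y(0)=-3 gives C_1=-17, C_2=-7.

x(t) = -58e^(-t)sin(5t) + 4e^(-t)cos(5t), y(t) = -41e^(-t)sin(5t) - 3e^(-t)cos(5t)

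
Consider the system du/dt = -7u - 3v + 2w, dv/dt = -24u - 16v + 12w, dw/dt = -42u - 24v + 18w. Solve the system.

u(t) = c_1e^(-4t) + c_2e^(-3t), v(t) = c_1e^(-4t) + 2c_3e^(2t), w(t) = 3c_1e^(-4t) + 2c_2e^(-3t) + 3c_3e^(2t)

Coefficient matrix A = [[-7, -3, 2], [-24, -16, 12], [-42, -24, 18]].
det(A - λI) = 0 gives eigenvalues λ = -4, -3, 2.
For λ=-4: eigenvector (1,1,3).
For λ=-3: eigenvector (1,0,2).
For λ=2: eigenvector (0,2,3).
General solution: c_1e^(-4t)(1,1,3) + c_2e^(-3t)(1,0,2) + c_3e^(2t)(0,2,3).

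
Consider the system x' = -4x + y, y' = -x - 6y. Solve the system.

x(t) = -C_1e^(-5t) - C_2te^(-5t) - 3C_2e^(-5t), y(t) = C_1e^(-5t) + C_2te^(-5t) + 2C_2e^(-5t)

Coefficient matrix A = [[-4, 1], [-1, -6]].
Characteristic polynomial det(A - λI) = λ^2 + 10λ + 25 = 0.
Single eigenvalue λ = -5 with algebraic multiplicity 2.
Eigenvector v = (-1,1); generalized eigenvector w with (A-λI)w=v is (-3,2).
General solution: e^(-5t)[C_1·v + C_2·(t·v + w)].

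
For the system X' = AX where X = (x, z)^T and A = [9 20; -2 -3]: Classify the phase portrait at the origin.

A = [[9,20],[-2,-3]]; det(A-λI) = λ^2 - 6λ + 13.
λ = 3 ± 2i: positive real part.

unstable spiral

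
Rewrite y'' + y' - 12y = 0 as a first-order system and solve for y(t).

Let x_1 = y, x_2 = y'. Then x_1' = x_2 and x_2' = 12x_1 - x_2.
A = [[0,1],[12,-1]]; det(A-λI) = λ^2 + λ - 12.
Eigenvalues λ = 3, -4 with eigenvectors (1,3), (1,-4).

y(t) = K_1e^(3t) + K_2e^(-4t)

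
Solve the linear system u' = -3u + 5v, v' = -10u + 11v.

u(t) = 2C_1e^(4t)sin(t) - C_1e^(4t)cos(t) - C_2e^(4t)sin(t) - 2C_2e^(4t)cos(t), v(t) = 3C_1e^(4t)sin(t) - C_1e^(4t)cos(t) - C_2e^(4t)sin(t) - 3C_2e^(4t)cos(t)

Coefficient matrix A = [[-3, 5], [-10, 11]].
Characteristic polynomial det(A - λI) = λ^2 - 8λ + 17 = 0.
Eigenvalues λ = 4 ± i (complex conjugate pair).
For λ=4+i: an eigenvector is (-1,-1) - i(2,3) = (-1 - 2i, -1 - 3i).
A real fundamental pair from Re and Im of e^((4+i)t)v: X_1 = e^(4t)(cos(t)·(-1,-1) + sin(t)·(2,3)), X_2 = e^(4t)(sin(t)·(-1,-1) - cos(t)·(2,3)).
General solution: C_1X_1 + C_2X_2.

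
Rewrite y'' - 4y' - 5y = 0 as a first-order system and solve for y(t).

Let x_1 = y, x_2 = y'. Then x_1' = x_2 and x_2' = 5x_1 + 4x_2.
A = [[0,1],[5,4]]; det(A-λI) = λ^2 - 4λ - 5.
Eigenvalues λ = 5, -1 with eigenvectors (1,5), (1,-1).

y(t) = K_1e^(5t) + K_2e^(-t)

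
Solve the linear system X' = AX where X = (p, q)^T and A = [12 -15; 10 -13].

p(t) = -C_1e^(-3t) + 3C_2e^(2t), q(t) = -C_1e^(-3t) + 2C_2e^(2t)

Coefficient matrix A = [[12, -15], [10, -13]].
Characteristic polynomial det(A - λI) = λ^2 + λ - 6 = 0.
Eigenvalues λ = -3, 2.
For λ=-3: (A-λI) row 1 is [15, -15], so an eigenvector is (-1, -1).
For λ=2: (A-λI) row 1 is [10, -15], so an eigenvector is (3, 2).
General solution: C_1e^(-3t)(-1,-1) + C_2e^(2t)(3,2).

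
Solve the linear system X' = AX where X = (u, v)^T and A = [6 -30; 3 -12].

u(t) = C_1e^(-3t)sin(3t) - 3C_1e^(-3t)cos(3t) - 3C_2e^(-3t)sin(3t) - C_2e^(-3t)cos(3t), v(t) = -C_1e^(-3t)cos(3t) - C_2e^(-3t)sin(3t)

Coefficient matrix A = [[6, -30], [3, -12]].
Characteristic polynomial det(A - λI) = λ^2 + 6λ + 18 = 0.
Eigenvalues λ = -3 ± 3i (complex conjugate pair).
For λ=-3+3i: an eigenvector is (-3,-1) - i(1,0) = (-3 - i, -1).
A real fundamental pair from Re and Im of e^((-3+3i)t)v: X_1 = e^(-3t)(cos(3t)·(-3,-1) + sin(3t)·(1,0)), X_2 = e^(-3t)(sin(3t)·(-3,-1) - cos(3t)·(1,0)).
General solution: C_1X_1 + C_2X_2.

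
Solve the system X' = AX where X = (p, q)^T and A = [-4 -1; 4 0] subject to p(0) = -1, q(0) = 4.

p(t) = -2te^(-2t) - e^(-2t), q(t) = 4te^(-2t) + 4e^(-2t)

Coefficient matrix A = [[-4, -1], [4, 0]].
Characteristic polynomial det(A - λI) = λ^2 + 4λ + 4 = 0.
Single eigenvalue λ = -2 with algebraic multiplicity 2.
Eigenvector v = (1,-2); generalized eigenvector w with (A-λI)w=v is (0,-1).
General solution: e^(-2t)[C_1·v + C_2·(t·v + w)].
Applying p(0)=-1, q(0)=4 gives C_1=-1, C_2=-2.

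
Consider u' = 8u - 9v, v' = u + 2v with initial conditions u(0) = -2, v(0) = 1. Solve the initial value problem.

u(t) = -15te^(5t) - 2e^(5t), v(t) = -5te^(5t) + e^(5t)

Coefficient matrix A = [[8, -9], [1, 2]].
Characteristic polynomial det(A - λI) = λ^2 - 10λ + 25 = 0.
Single eigenvalue λ = 5 with algebraic multiplicity 2.
Eigenvector v = (3,1); generalized eigenvector w with (A-λI)w=v is (-2,-1).
General solution: e^(5t)[c_1·v + c_2·(t·v + w)].
Applying u(0)=-2, v(0)=1 gives c_1=-4, c_2=-5.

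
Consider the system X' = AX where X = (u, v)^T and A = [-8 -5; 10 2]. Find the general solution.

u(t) = K_1e^(-3t)sin(5t) - K_2e^(-3t)cos(5t), v(t) = -K_1e^(-3t)sin(5t) - K_1e^(-3t)cos(5t) - K_2e^(-3t)sin(5t) + K_2e^(-3t)cos(5t)

Coefficient matrix A = [[-8, -5], [10, 2]].
Characteristic polynomial det(A - λI) = λ^2 + 6λ + 34 = 0.
Eigenvalues λ = -3 ± 5i (complex conjugate pair).
For λ=-3+5i: an eigenvector is (0,-1) - i(1,-1) = (0 - i, -1 + i).
A real fundamental pair from Re and Im of e^((-3+5i)t)v: X_1 = e^(-3t)(cos(5t)·(0,-1) + sin(5t)·(1,-1)), X_2 = e^(-3t)(sin(5t)·(0,-1) - cos(5t)·(1,-1)).
General solution: K_1X_1 + K_2X_2.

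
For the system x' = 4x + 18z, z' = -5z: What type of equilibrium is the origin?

saddle

A = [[4,18],[0,-5]]; det(A-λI) = λ^2 + λ - 20.
λ = -5, 4: opposite signs.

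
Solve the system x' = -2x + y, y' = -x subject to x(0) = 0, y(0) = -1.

Coefficient matrix A = [[-2, 1], [-1, 0]].
Characteristic polynomial det(A - λI) = λ^2 + 2λ + 1 = 0.
Single eigenvalue λ = -1 with algebraic multiplicity 2.
Eigenvector v = (-1,-1); generalized eigenvector w with (A-λI)w=v is (3,2).
General solution: e^(-t)[K_1·v + K_2·(t·v + w)].
Applying x(0)=0, y(0)=-1 gives K_1=3, K_2=1.

x(t) = -te^(-t), y(t) = -te^(-t) - e^(-t)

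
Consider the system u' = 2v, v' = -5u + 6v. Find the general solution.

Coefficient matrix A = [[0, 2], [-5, 6]].
Characteristic polynomial det(A - λI) = λ^2 - 6λ + 10 = 0.
Eigenvalues λ = 3 ± i (complex conjugate pair).
For λ=3+i: an eigenvector is (1,2) - i(1,1) = (1 - i, 2 - i).
A real fundamental pair from Re and Im of e^((3+i)t)v: X_1 = e^(3t)(cos(t)·(1,2) + sin(t)·(1,1)), X_2 = e^(3t)(sin(t)·(1,2) - cos(t)·(1,1)).
General solution: c_1X_1 + c_2X_2.

u(t) = c_1e^(3t)sin(t) + c_1e^(3t)cos(t) + c_2e^(3t)sin(t) - c_2e^(3t)cos(t), v(t) = c_1e^(3t)sin(t) + 2c_1e^(3t)cos(t) + 2c_2e^(3t)sin(t) - c_2e^(3t)cos(t)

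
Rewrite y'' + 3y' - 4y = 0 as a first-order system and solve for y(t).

y(t) = K_1e^(t) + K_2e^(-4t)

Let x_1 = y, x_2 = y'. Then x_1' = x_2 and x_2' = 4x_1 - 3x_2.
A = [[0,1],[4,-3]]; det(A-λI) = λ^2 + 3λ - 4.
Eigenvalues λ = 1, -4 with eigenvectors (1,1), (1,-4).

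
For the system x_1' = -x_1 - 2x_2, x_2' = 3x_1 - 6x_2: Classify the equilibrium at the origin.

A = [[-1,-2],[3,-6]]; det(A-λI) = λ^2 + 7λ + 12.
λ = -3, -4: both negative.

stable node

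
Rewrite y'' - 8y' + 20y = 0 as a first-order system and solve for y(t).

Let x_1 = y, x_2 = y'. Then x_1' = x_2 and x_2' = -20x_1 + 8x_2.
A = [[0,1],[-20,8]]; det(A-λI) = λ^2 - 8λ + 20.
Eigenvalues λ = 4 ± 2i.

y(t) = C_1e^(4t)cos(2t) + C_2e^(4t)sin(2t)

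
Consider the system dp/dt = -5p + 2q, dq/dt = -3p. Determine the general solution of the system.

Coefficient matrix A = [[-5, 2], [-3, 0]].
Characteristic polynomial det(A - λI) = λ^2 + 5λ + 6 = 0.
Eigenvalues λ = -3, -2.
For λ=-3: (A-λI) row 1 is [-2, 2], so an eigenvector is (1, 1).
For λ=-2: (A-λI) row 1 is [-3, 2], so an eigenvector is (2, 3).
General solution: C_1e^(-3t)(1,1) + C_2e^(-2t)(2,3).

p(t) = C_1e^(-3t) + 2C_2e^(-2t), q(t) = C_1e^(-3t) + 3C_2e^(-2t)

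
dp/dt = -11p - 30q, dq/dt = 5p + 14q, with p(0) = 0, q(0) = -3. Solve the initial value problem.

p(t) = 18e^(4t) - 18e^(-t), q(t) = -9e^(4t) + 6e^(-t)

Coefficient matrix A = [[-11, -30], [5, 14]].
Characteristic polynomial det(A - λI) = λ^2 - 3λ - 4 = 0.
Eigenvalues λ = -1, 4.
For λ=-1: (A-λI) row 1 is [-10, -30], so an eigenvector is (-3, 1).
For λ=4: (A-λI) row 1 is [-15, -30], so an eigenvector is (2, -1).
General solution: c_1e^(-t)(-3,1) + c_2e^(4t)(2,-1).
Applying p(0)=0, q(0)=-3 gives c_1=6, c_2=9.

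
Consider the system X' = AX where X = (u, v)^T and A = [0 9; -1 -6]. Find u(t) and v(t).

u(t) = 3C_1e^(-3t) + 3C_2te^(-3t) - 2C_2e^(-3t), v(t) = -C_1e^(-3t) - C_2te^(-3t) + C_2e^(-3t)

Coefficient matrix A = [[0, 9], [-1, -6]].
Characteristic polynomial det(A - λI) = λ^2 + 6λ + 9 = 0.
Single eigenvalue λ = -3 with algebraic multiplicity 2.
Eigenvector v = (3,-1); generalized eigenvector w with (A-λI)w=v is (-2,1).
General solution: e^(-3t)[C_1·v + C_2·(t·v + w)].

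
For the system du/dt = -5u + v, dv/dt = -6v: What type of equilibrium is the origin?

A = [[-5,1],[0,-6]]; det(A-λI) = λ^2 + 11λ + 30.
λ = -6, -5: both negative.

stable node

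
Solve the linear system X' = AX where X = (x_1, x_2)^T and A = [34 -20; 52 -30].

Coefficient matrix A = [[34, -20], [52, -30]].
Characteristic polynomial det(A - λI) = λ^2 - 4λ + 20 = 0.
Eigenvalues λ = 2 ± 4i (complex conjugate pair).
For λ=2+4i: an eigenvector is (-1,-2) - i(2,3) = (-1 - 2i, -2 - 3i).
A real fundamental pair from Re and Im of e^((2+4i)t)v: X_1 = e^(2t)(cos(4t)·(-1,-2) + sin(4t)·(2,3)), X_2 = e^(2t)(sin(4t)·(-1,-2) - cos(4t)·(2,3)).
General solution: K_1X_1 + K_2X_2.

x_1(t) = 2K_1e^(2t)sin(4t) - K_1e^(2t)cos(4t) - K_2e^(2t)sin(4t) - 2K_2e^(2t)cos(4t), x_2(t) = 3K_1e^(2t)sin(4t) - 2K_1e^(2t)cos(4t) - 2K_2e^(2t)sin(4t) - 3K_2e^(2t)cos(4t)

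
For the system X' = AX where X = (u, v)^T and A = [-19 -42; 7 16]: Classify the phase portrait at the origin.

saddle

A = [[-19,-42],[7,16]]; det(A-λI) = λ^2 + 3λ - 10.
λ = 2, -5: opposite signs.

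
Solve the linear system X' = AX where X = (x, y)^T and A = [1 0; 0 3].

x(t) = K_2e^(t), y(t) = -K_1e^(3t)

Coefficient matrix A = [[1, 0], [0, 3]].
Characteristic polynomial det(A - λI) = λ^2 - 4λ + 3 = 0.
Eigenvalues λ = 3, 1.
For λ=3: (A-λI) row 1 is [-2, 0], so an eigenvector is (0, -1).
For λ=1: (A-λI) row 2 is [0, 2], so an eigenvector is (1, 0).
General solution: K_1e^(3t)(0,-1) + K_2e^(t)(1,0).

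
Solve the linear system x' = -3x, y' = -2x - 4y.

x(t) = C_2e^(-3t), y(t) = -C_1e^(-4t) - 2C_2e^(-3t)

Coefficient matrix A = [[-3, 0], [-2, -4]].
Characteristic polynomial det(A - λI) = λ^2 + 7λ + 12 = 0.
Eigenvalues λ = -4, -3.
For λ=-4: (A-λI) row 1 is [1, 0], so an eigenvector is (0, -1).
For λ=-3: (A-λI) row 2 is [-2, -1], so an eigenvector is (1, -2).
General solution: C_1e^(-4t)(0,-1) + C_2e^(-3t)(1,-2).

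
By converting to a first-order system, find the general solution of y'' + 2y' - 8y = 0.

Let x_1 = y, x_2 = y'. Then x_1' = x_2 and x_2' = 8x_1 - 2x_2.
A = [[0,1],[8,-2]]; det(A-λI) = λ^2 + 2λ - 8.
Eigenvalues λ = -4, 2 with eigenvectors (1,-4), (1,2).

y(t) = c_1e^(-4t) + c_2e^(2t)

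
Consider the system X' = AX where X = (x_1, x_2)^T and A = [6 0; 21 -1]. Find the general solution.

Coefficient matrix A = [[6, 0], [21, -1]].
Characteristic polynomial det(A - λI) = λ^2 - 5λ - 6 = 0.
Eigenvalues λ = -1, 6.
For λ=-1: (A-λI) row 1 is [7, 0], so an eigenvector is (0, -1).
For λ=6: (A-λI) row 2 is [21, -7], so an eigenvector is (-1, -3).
General solution: C_1e^(-t)(0,-1) + C_2e^(6t)(-1,-3).

x_1(t) = -C_2e^(6t), x_2(t) = -C_1e^(-t) - 3C_2e^(6t)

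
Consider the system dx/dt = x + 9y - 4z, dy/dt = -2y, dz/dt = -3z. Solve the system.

Coefficient matrix A = [[1, 9, -4], [0, -2, 0], [0, 0, -3]].
det(A - λI) = 0 gives eigenvalues λ = 1, -3, -2.
For λ=1: eigenvector (1,0,0).
For λ=-3: eigenvector (1,0,1).
For λ=-2: eigenvector (-3,1,0).
General solution: K_1e^(t)(1,0,0) + K_2e^(-3t)(1,0,1) + K_3e^(-2t)(-3,1,0).

x(t) = K_1e^(t) + K_2e^(-3t) - 3K_3e^(-2t), y(t) = K_3e^(-2t), z(t) = K_2e^(-3t)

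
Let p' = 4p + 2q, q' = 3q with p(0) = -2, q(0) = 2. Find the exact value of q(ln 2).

A = [[4,2],[0,3]]; eigenvalues λ = 3, 4.
Eigenvectors: (-2,1) for λ=3, (-1,0) for λ=4.
From the initial condition, c_1 = 2, c_2 = -2.
q(ln 2) = (2)(2^3)(1) + (-2)(2^4)(0) = 16.

16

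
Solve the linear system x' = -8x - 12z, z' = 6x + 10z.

Coefficient matrix A = [[-8, -12], [6, 10]].
Characteristic polynomial det(A - λI) = λ^2 - 2λ - 8 = 0.
Eigenvalues λ = -2, 4.
For λ=-2: (A-λI) row 1 is [-6, -12], so an eigenvector is (2, -1).
For λ=4: (A-λI) row 1 is [-12, -12], so an eigenvector is (-1, 1).
General solution: C_1e^(-2t)(2,-1) + C_2e^(4t)(-1,1).

x(t) = 2C_1e^(-2t) - C_2e^(4t), z(t) = -C_1e^(-2t) + C_2e^(4t)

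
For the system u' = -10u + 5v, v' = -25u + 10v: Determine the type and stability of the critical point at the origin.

center

A = [[-10,5],[-25,10]]; det(A-λI) = λ^2 + 25.
λ = 0 ± 5i: zero real part.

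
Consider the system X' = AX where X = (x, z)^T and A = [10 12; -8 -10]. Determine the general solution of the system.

x(t) = C_1e^(-2t) + 3C_2e^(2t), z(t) = -C_1e^(-2t) - 2C_2e^(2t)

Coefficient matrix A = [[10, 12], [-8, -10]].
Characteristic polynomial det(A - λI) = λ^2 - 4 = 0.
Eigenvalues λ = -2, 2.
For λ=-2: (A-λI) row 1 is [12, 12], so an eigenvector is (1, -1).
For λ=2: (A-λI) row 1 is [8, 12], so an eigenvector is (3, -2).
General solution: C_1e^(-2t)(1,-1) + C_2e^(2t)(3,-2).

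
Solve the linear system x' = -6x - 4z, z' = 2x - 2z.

x(t) = -C_1e^(-4t)sin(2t) - C_1e^(-4t)cos(2t) - C_2e^(-4t)sin(2t) + C_2e^(-4t)cos(2t), z(t) = C_1e^(-4t)cos(2t) + C_2e^(-4t)sin(2t)

Coefficient matrix A = [[-6, -4], [2, -2]].
Characteristic polynomial det(A - λI) = λ^2 + 8λ + 20 = 0.
Eigenvalues λ = -4 ± 2i (complex conjugate pair).
For λ=-4+2i: an eigenvector is (-1,1) - i(-1,0) = (-1 + i, 1).
A real fundamental pair from Re and Im of e^((-4+2i)t)v: X_1 = e^(-4t)(cos(2t)·(-1,1) + sin(2t)·(-1,0)), X_2 = e^(-4t)(sin(2t)·(-1,1) - cos(2t)·(-1,0)).
General solution: C_1X_1 + C_2X_2.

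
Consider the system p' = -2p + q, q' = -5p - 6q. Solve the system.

p(t) = -C_1e^(-4t)cos(t) - C_2e^(-4t)sin(t), q(t) = C_1e^(-4t)sin(t) + 2C_1e^(-4t)cos(t) + 2C_2e^(-4t)sin(t) - C_2e^(-4t)cos(t)

Coefficient matrix A = [[-2, 1], [-5, -6]].
Characteristic polynomial det(A - λI) = λ^2 + 8λ + 17 = 0.
Eigenvalues λ = -4 ± i (complex conjugate pair).
For λ=-4+i: an eigenvector is (-1,2) - i(0,1) = (-1, 2 - i).
A real fundamental pair from Re and Im of e^((-4+i)t)v: X_1 = e^(-4t)(cos(t)·(-1,2) + sin(t)·(0,1)), X_2 = e^(-4t)(sin(t)·(-1,2) - cos(t)·(0,1)).
General solution: C_1X_1 + C_2X_2.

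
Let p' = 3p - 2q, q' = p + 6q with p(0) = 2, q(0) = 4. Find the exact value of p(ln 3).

-1458

A = [[3,-2],[1,6]]; eigenvalues λ = 4, 5.
Eigenvectors: (-2,1) for λ=4, (1,-1) for λ=5.
From the initial condition, c_1 = -6, c_2 = -10.
p(ln 3) = (-6)(3^4)(-2) + (-10)(3^5)(1) = -1458.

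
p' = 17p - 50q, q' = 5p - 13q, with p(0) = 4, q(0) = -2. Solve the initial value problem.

Coefficient matrix A = [[17, -50], [5, -13]].
Characteristic polynomial det(A - λI) = λ^2 - 4λ + 29 = 0.
Eigenvalues λ = 2 ± 5i (complex conjugate pair).
For λ=2+5i: an eigenvector is (-3,-1) - i(1,0) = (-3 - i, -1).
A real fundamental pair from Re and Im of e^((2+5i)t)v: X_1 = e^(2t)(cos(5t)·(-3,-1) + sin(5t)·(1,0)), X_2 = e^(2t)(sin(5t)·(-3,-1) - cos(5t)·(1,0)).
General solution: K_1X_1 + K_2X_2.
Applying p(0)=4, q(0)=-2 gives K_1=2, K_2=-10.

p(t) = 32e^(2t)sin(5t) + 4e^(2t)cos(5t), q(t) = 10e^(2t)sin(5t) - 2e^(2t)cos(5t)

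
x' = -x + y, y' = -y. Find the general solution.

Coefficient matrix A = [[-1, 1], [0, -1]].
Characteristic polynomial det(A - λI) = λ^2 + 2λ + 1 = 0.
Single eigenvalue λ = -1 with algebraic multiplicity 2.
Eigenvector v = (-1,0); generalized eigenvector w with (A-λI)w=v is (2,-1).
General solution: e^(-t)[C_1·v + C_2·(t·v + w)].

x(t) = -C_1e^(-t) - C_2te^(-t) + 2C_2e^(-t), y(t) = -C_2e^(-t)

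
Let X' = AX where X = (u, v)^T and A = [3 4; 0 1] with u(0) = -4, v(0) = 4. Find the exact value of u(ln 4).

A = [[3,4],[0,1]]; eigenvalues λ = 1, 3.
Eigenvectors: (2,-1) for λ=1, (1,0) for λ=3.
From the initial condition, c_1 = -4, c_2 = 4.
u(ln 4) = (-4)(4^1)(2) + (4)(4^3)(1) = 224.

224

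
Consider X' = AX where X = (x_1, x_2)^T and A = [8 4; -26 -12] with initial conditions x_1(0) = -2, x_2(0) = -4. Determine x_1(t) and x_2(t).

Coefficient matrix A = [[8, 4], [-26, -12]].
Characteristic polynomial det(A - λI) = λ^2 + 4λ + 8 = 0.
Eigenvalues λ = -2 ± 2i (complex conjugate pair).
For λ=-2+2i: an eigenvector is (1,-3) - i(-1,2) = (1 + i, -3 - 2i).
A real fundamental pair from Re and Im of e^((-2+2i)t)v: X_1 = e^(-2t)(cos(2t)·(1,-3) + sin(2t)·(-1,2)), X_2 = e^(-2t)(sin(2t)·(1,-3) - cos(2t)·(-1,2)).
General solution: C_1X_1 + C_2X_2.
Applying x_1(0)=-2, x_2(0)=-4 gives C_1=8, C_2=-10.

x_1(t) = -18e^(-2t)sin(2t) - 2e^(-2t)cos(2t), x_2(t) = 46e^(-2t)sin(2t) - 4e^(-2t)cos(2t)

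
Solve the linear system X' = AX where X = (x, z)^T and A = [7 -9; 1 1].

Coefficient matrix A = [[7, -9], [1, 1]].
Characteristic polynomial det(A - λI) = λ^2 - 8λ + 16 = 0.
Single eigenvalue λ = 4 with algebraic multiplicity 2.
Eigenvector v = (3,1); generalized eigenvector w with (A-λI)w=v is (-2,-1).
General solution: e^(4t)[c_1·v + c_2·(t·v + w)].

x(t) = 3c_1e^(4t) + 3c_2te^(4t) - 2c_2e^(4t), z(t) = c_1e^(4t) + c_2te^(4t) - c_2e^(4t)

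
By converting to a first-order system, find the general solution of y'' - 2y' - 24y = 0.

Let x_1 = y, x_2 = y'. Then x_1' = x_2 and x_2' = 24x_1 + 2x_2.
A = [[0,1],[24,2]]; det(A-λI) = λ^2 - 2λ - 24.
Eigenvalues λ = -4, 6 with eigenvectors (1,-4), (1,6).

y(t) = C_1e^(-4t) + C_2e^(6t)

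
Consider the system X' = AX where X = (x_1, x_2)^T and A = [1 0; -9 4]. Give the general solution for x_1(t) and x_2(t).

Coefficient matrix A = [[1, 0], [-9, 4]].
Characteristic polynomial det(A - λI) = λ^2 - 5λ + 4 = 0.
Eigenvalues λ = 1, 4.
For λ=1: (A-λI) row 2 is [-9, 3], so an eigenvector is (1, 3).
For λ=4: (A-λI) row 1 is [-3, 0], so an eigenvector is (0, 1).
General solution: C_1e^(t)(1,3) + C_2e^(4t)(0,1).

x_1(t) = C_1e^(t), x_2(t) = 3C_1e^(t) + C_2e^(4t)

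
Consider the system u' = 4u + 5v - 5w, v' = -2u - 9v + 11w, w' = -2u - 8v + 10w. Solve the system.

u(t) = C_1e^(-t) - C_3e^(4t), v(t) = -3C_1e^(-t) + C_2e^(2t) + C_3e^(4t), w(t) = -2C_1e^(-t) + C_2e^(2t) + C_3e^(4t)

Coefficient matrix A = [[4, 5, -5], [-2, -9, 11], [-2, -8, 10]].
det(A - λI) = 0 gives eigenvalues λ = -1, 2, 4.
For λ=-1: eigenvector (1,-3,-2).
For λ=2: eigenvector (0,1,1).
For λ=4: eigenvector (-1,1,1).
General solution: C_1e^(-t)(1,-3,-2) + C_2e^(2t)(0,1,1) + C_3e^(4t)(-1,1,1).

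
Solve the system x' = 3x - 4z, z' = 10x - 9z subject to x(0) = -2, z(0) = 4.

Coefficient matrix A = [[3, -4], [10, -9]].
Characteristic polynomial det(A - λI) = λ^2 + 6λ + 13 = 0.
Eigenvalues λ = -3 ± 2i (complex conjugate pair).
For λ=-3+2i: an eigenvector is (1,1) - i(1,2) = (1 - i, 1 - 2i).
A real fundamental pair from Re and Im of e^((-3+2i)t)v: X_1 = e^(-3t)(cos(2t)·(1,1) + sin(2t)·(1,2)), X_2 = e^(-3t)(sin(2t)·(1,1) - cos(2t)·(1,2)).
General solution: c_1X_1 + c_2X_2.
Applying x(0)=-2, z(0)=4 gives c_1=-8, c_2=-6.

x(t) = -14e^(-3t)sin(2t) - 2e^(-3t)cos(2t), z(t) = -22e^(-3t)sin(2t) + 4e^(-3t)cos(2t)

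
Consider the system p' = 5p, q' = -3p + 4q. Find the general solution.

Coefficient matrix A = [[5, 0], [-3, 4]].
Characteristic polynomial det(A - λI) = λ^2 - 9λ + 20 = 0.
Eigenvalues λ = 4, 5.
For λ=4: (A-λI) row 1 is [1, 0], so an eigenvector is (0, 1).
For λ=5: (A-λI) row 2 is [-3, -1], so an eigenvector is (1, -3).
General solution: C_1e^(4t)(0,1) + C_2e^(5t)(1,-3).

p(t) = C_2e^(5t), q(t) = C_1e^(4t) - 3C_2e^(5t)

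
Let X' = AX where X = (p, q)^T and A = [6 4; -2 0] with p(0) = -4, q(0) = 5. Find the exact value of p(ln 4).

A = [[6,4],[-2,0]]; eigenvalues λ = 2, 4.
Eigenvectors: (-1,1) for λ=2, (-2,1) for λ=4.
From the initial condition, c_1 = 6, c_2 = -1.
p(ln 4) = (6)(4^2)(-1) + (-1)(4^4)(-2) = 416.

416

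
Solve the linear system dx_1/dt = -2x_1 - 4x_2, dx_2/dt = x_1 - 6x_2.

x_1(t) = -2c_1e^(-4t) - 2c_2te^(-4t) + c_2e^(-4t), x_2(t) = -c_1e^(-4t) - c_2te^(-4t) + c_2e^(-4t)

Coefficient matrix A = [[-2, -4], [1, -6]].
Characteristic polynomial det(A - λI) = λ^2 + 8λ + 16 = 0.
Single eigenvalue λ = -4 with algebraic multiplicity 2.
Eigenvector v = (-2,-1); generalized eigenvector w with (A-λI)w=v is (1,1).
General solution: e^(-4t)[c_1·v + c_2·(t·v + w)].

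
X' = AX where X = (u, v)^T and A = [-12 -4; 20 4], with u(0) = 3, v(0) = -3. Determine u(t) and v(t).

Coefficient matrix A = [[-12, -4], [20, 4]].
Characteristic polynomial det(A - λI) = λ^2 + 8λ + 32 = 0.
Eigenvalues λ = -4 ± 4i (complex conjugate pair).
For λ=-4+4i: an eigenvector is (1,-2) - i(0,1) = (1, -2 - i).
A real fundamental pair from Re and Im of e^((-4+4i)t)v: X_1 = e^(-4t)(cos(4t)·(1,-2) + sin(4t)·(0,1)), X_2 = e^(-4t)(sin(4t)·(1,-2) - cos(4t)·(0,1)).
General solution: K_1X_1 + K_2X_2.
Applying u(0)=3, v(0)=-3 gives K_1=3, K_2=-3.

u(t) = -3e^(-4t)sin(4t) + 3e^(-4t)cos(4t), v(t) = 9e^(-4t)sin(4t) - 3e^(-4t)cos(4t)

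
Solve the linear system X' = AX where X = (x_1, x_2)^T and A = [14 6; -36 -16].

x_1(t) = c_1e^(2t) - c_2e^(-4t), x_2(t) = -2c_1e^(2t) + 3c_2e^(-4t)

Coefficient matrix A = [[14, 6], [-36, -16]].
Characteristic polynomial det(A - λI) = λ^2 + 2λ - 8 = 0.
Eigenvalues λ = 2, -4.
For λ=2: (A-λI) row 1 is [12, 6], so an eigenvector is (1, -2).
For λ=-4: (A-λI) row 1 is [18, 6], so an eigenvector is (-1, 3).
General solution: c_1e^(2t)(1,-2) + c_2e^(-4t)(-1,3).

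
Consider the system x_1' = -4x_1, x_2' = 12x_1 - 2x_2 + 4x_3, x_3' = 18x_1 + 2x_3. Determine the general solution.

Coefficient matrix A = [[-4, 0, 0], [12, -2, 4], [18, 0, 2]].
det(A - λI) = 0 gives eigenvalues λ = -2, -4, 2.
For λ=-2: eigenvector (0,1,0).
For λ=-4: eigenvector (1,0,-3).
For λ=2: eigenvector (0,1,1).
General solution: C_1e^(-2t)(0,1,0) + C_2e^(-4t)(1,0,-3) + C_3e^(2t)(0,1,1).

x_1(t) = C_2e^(-4t), x_2(t) = C_1e^(-2t) + C_3e^(2t), x_3(t) = -3C_2e^(-4t) + C_3e^(2t)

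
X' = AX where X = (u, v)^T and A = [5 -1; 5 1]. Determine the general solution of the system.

Coefficient matrix A = [[5, -1], [5, 1]].
Characteristic polynomial det(A - λI) = λ^2 - 6λ + 10 = 0.
Eigenvalues λ = 3 ± i (complex conjugate pair).
For λ=3+i: an eigenvector is (-1,-2) - i(0,-1) = (-1, -2 + i).
A real fundamental pair from Re and Im of e^((3+i)t)v: X_1 = e^(3t)(cos(t)·(-1,-2) + sin(t)·(0,-1)), X_2 = e^(3t)(sin(t)·(-1,-2) - cos(t)·(0,-1)).
General solution: C_1X_1 + C_2X_2.

u(t) = -C_1e^(3t)cos(t) - C_2e^(3t)sin(t), v(t) = -C_1e^(3t)sin(t) - 2C_1e^(3t)cos(t) - 2C_2e^(3t)sin(t) + C_2e^(3t)cos(t)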